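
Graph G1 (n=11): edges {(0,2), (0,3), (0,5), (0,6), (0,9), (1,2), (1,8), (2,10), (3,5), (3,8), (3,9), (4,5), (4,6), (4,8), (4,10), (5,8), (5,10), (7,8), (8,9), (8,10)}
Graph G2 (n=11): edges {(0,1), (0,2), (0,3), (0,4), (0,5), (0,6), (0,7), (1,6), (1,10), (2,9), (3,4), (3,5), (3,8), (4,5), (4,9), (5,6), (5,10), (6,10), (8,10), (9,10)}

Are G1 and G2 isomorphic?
Yes, isomorphic

The graphs are isomorphic.
One valid mapping φ: V(G1) → V(G2): 0→10, 1→2, 2→9, 3→6, 4→3, 5→5, 6→8, 7→7, 8→0, 9→1, 10→4

Verify φ preserves adjacency — for each edge of G1, its image is an edge of G2:
  (0,2) → (φ(0),φ(2)) = (9,10) ∈ E(G2) ✓
  (0,3) → (φ(0),φ(3)) = (6,10) ∈ E(G2) ✓
  (0,5) → (φ(0),φ(5)) = (5,10) ∈ E(G2) ✓
  (0,6) → (φ(0),φ(6)) = (8,10) ∈ E(G2) ✓
  (0,9) → (φ(0),φ(9)) = (1,10) ∈ E(G2) ✓
  (1,2) → (φ(1),φ(2)) = (2,9) ∈ E(G2) ✓
  (1,8) → (φ(1),φ(8)) = (0,2) ∈ E(G2) ✓
  (2,10) → (φ(2),φ(10)) = (4,9) ∈ E(G2) ✓
  (3,5) → (φ(3),φ(5)) = (5,6) ∈ E(G2) ✓
  (3,8) → (φ(3),φ(8)) = (0,6) ∈ E(G2) ✓
  (3,9) → (φ(3),φ(9)) = (1,6) ∈ E(G2) ✓
  (4,5) → (φ(4),φ(5)) = (3,5) ∈ E(G2) ✓
  (4,6) → (φ(4),φ(6)) = (3,8) ∈ E(G2) ✓
  (4,8) → (φ(4),φ(8)) = (0,3) ∈ E(G2) ✓
  (4,10) → (φ(4),φ(10)) = (3,4) ∈ E(G2) ✓
  (5,8) → (φ(5),φ(8)) = (0,5) ∈ E(G2) ✓
  (5,10) → (φ(5),φ(10)) = (4,5) ∈ E(G2) ✓
  (7,8) → (φ(7),φ(8)) = (0,7) ∈ E(G2) ✓
  (8,9) → (φ(8),φ(9)) = (0,1) ∈ E(G2) ✓
  (8,10) → (φ(8),φ(10)) = (0,4) ∈ E(G2) ✓
All 20 edges of G1 map to edges of G2, and |E(G1)| = |E(G2)| = 20, so φ is a bijection on edges as well as vertices. Hence G1 ≅ G2.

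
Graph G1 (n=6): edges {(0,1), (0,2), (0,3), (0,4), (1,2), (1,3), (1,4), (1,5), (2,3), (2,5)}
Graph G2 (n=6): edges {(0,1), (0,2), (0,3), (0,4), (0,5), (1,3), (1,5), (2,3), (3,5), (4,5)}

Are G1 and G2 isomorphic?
Yes, isomorphic

The graphs are isomorphic.
One valid mapping φ: V(G1) → V(G2): 0→3, 1→0, 2→5, 3→1, 4→2, 5→4

Verify φ preserves adjacency — for each edge of G1, its image is an edge of G2:
  (0,1) → (φ(0),φ(1)) = (0,3) ∈ E(G2) ✓
  (0,2) → (φ(0),φ(2)) = (3,5) ∈ E(G2) ✓
  (0,3) → (φ(0),φ(3)) = (1,3) ∈ E(G2) ✓
  (0,4) → (φ(0),φ(4)) = (2,3) ∈ E(G2) ✓
  (1,2) → (φ(1),φ(2)) = (0,5) ∈ E(G2) ✓
  (1,3) → (φ(1),φ(3)) = (0,1) ∈ E(G2) ✓
  (1,4) → (φ(1),φ(4)) = (0,2) ∈ E(G2) ✓
  (1,5) → (φ(1),φ(5)) = (0,4) ∈ E(G2) ✓
  (2,3) → (φ(2),φ(3)) = (1,5) ∈ E(G2) ✓
  (2,5) → (φ(2),φ(5)) = (4,5) ∈ E(G2) ✓
All 10 edges of G1 map to edges of G2, and |E(G1)| = |E(G2)| = 10, so φ is a bijection on edges as well as vertices. Hence G1 ≅ G2.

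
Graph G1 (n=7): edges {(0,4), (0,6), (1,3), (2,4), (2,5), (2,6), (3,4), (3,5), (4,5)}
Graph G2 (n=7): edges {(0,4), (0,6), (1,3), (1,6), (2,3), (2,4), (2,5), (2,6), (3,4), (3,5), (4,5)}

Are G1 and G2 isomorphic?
No, not isomorphic

The graphs are NOT isomorphic.

Counting edges: G1 has 9 edge(s); G2 has 11 edge(s).
Edge count is an isomorphism invariant (a bijection on vertices induces a bijection on edges), so differing edge counts rule out isomorphism.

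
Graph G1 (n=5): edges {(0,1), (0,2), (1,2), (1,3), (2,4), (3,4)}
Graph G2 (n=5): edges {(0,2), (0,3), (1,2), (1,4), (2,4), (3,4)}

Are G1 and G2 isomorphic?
Yes, isomorphic

The graphs are isomorphic.
One valid mapping φ: V(G1) → V(G2): 0→1, 1→2, 2→4, 3→0, 4→3

Verify φ preserves adjacency — for each edge of G1, its image is an edge of G2:
  (0,1) → (φ(0),φ(1)) = (1,2) ∈ E(G2) ✓
  (0,2) → (φ(0),φ(2)) = (1,4) ∈ E(G2) ✓
  (1,2) → (φ(1),φ(2)) = (2,4) ∈ E(G2) ✓
  (1,3) → (φ(1),φ(3)) = (0,2) ∈ E(G2) ✓
  (2,4) → (φ(2),φ(4)) = (3,4) ∈ E(G2) ✓
  (3,4) → (φ(3),φ(4)) = (0,3) ∈ E(G2) ✓
All 6 edges of G1 map to edges of G2, and |E(G1)| = |E(G2)| = 6, so φ is a bijection on edges as well as vertices. Hence G1 ≅ G2.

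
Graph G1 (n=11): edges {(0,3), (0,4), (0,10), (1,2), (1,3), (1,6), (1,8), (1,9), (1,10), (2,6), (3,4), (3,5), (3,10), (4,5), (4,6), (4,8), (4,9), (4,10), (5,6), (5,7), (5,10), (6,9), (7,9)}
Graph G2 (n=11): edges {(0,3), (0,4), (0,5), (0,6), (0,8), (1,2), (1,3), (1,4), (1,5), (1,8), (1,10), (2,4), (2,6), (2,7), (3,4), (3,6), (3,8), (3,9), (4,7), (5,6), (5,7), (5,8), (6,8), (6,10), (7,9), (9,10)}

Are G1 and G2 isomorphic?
No, not isomorphic

The graphs are NOT isomorphic.

Counting triangles (3-cliques): G1 has 12, G2 has 13.
Triangle count is an isomorphism invariant, so differing triangle counts rule out isomorphism.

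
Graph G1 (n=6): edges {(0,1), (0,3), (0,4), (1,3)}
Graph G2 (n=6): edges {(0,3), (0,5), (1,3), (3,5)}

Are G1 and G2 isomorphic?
Yes, isomorphic

The graphs are isomorphic.
One valid mapping φ: V(G1) → V(G2): 0→3, 1→5, 2→2, 3→0, 4→1, 5→4

Verify φ preserves adjacency — for each edge of G1, its image is an edge of G2:
  (0,1) → (φ(0),φ(1)) = (3,5) ∈ E(G2) ✓
  (0,3) → (φ(0),φ(3)) = (0,3) ∈ E(G2) ✓
  (0,4) → (φ(0),φ(4)) = (1,3) ∈ E(G2) ✓
  (1,3) → (φ(1),φ(3)) = (0,5) ∈ E(G2) ✓
All 4 edges of G1 map to edges of G2, and |E(G1)| = |E(G2)| = 4, so φ is a bijection on edges as well as vertices. Hence G1 ≅ G2.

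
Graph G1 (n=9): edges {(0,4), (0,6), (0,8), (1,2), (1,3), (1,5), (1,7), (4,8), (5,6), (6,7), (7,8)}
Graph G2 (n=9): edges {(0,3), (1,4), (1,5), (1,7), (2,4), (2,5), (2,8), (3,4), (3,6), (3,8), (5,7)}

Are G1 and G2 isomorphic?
Yes, isomorphic

The graphs are isomorphic.
One valid mapping φ: V(G1) → V(G2): 0→5, 1→3, 2→0, 3→6, 4→7, 5→8, 6→2, 7→4, 8→1

Verify φ preserves adjacency — for each edge of G1, its image is an edge of G2:
  (0,4) → (φ(0),φ(4)) = (5,7) ∈ E(G2) ✓
  (0,6) → (φ(0),φ(6)) = (2,5) ∈ E(G2) ✓
  (0,8) → (φ(0),φ(8)) = (1,5) ∈ E(G2) ✓
  (1,2) → (φ(1),φ(2)) = (0,3) ∈ E(G2) ✓
  (1,3) → (φ(1),φ(3)) = (3,6) ∈ E(G2) ✓
  (1,5) → (φ(1),φ(5)) = (3,8) ∈ E(G2) ✓
  (1,7) → (φ(1),φ(7)) = (3,4) ∈ E(G2) ✓
  (4,8) → (φ(4),φ(8)) = (1,7) ∈ E(G2) ✓
  (5,6) → (φ(5),φ(6)) = (2,8) ∈ E(G2) ✓
  (6,7) → (φ(6),φ(7)) = (2,4) ∈ E(G2) ✓
  (7,8) → (φ(7),φ(8)) = (1,4) ∈ E(G2) ✓
All 11 edges of G1 map to edges of G2, and |E(G1)| = |E(G2)| = 11, so φ is a bijection on edges as well as vertices. Hence G1 ≅ G2.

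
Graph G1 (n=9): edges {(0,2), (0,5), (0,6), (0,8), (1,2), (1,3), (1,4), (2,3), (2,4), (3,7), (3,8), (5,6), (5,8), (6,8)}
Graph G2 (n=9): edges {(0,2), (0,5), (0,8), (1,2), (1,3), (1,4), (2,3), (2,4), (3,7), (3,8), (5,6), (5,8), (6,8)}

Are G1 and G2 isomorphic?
No, not isomorphic

The graphs are NOT isomorphic.

Counting edges: G1 has 14 edge(s); G2 has 13 edge(s).
Edge count is an isomorphism invariant (a bijection on vertices induces a bijection on edges), so differing edge counts rule out isomorphism.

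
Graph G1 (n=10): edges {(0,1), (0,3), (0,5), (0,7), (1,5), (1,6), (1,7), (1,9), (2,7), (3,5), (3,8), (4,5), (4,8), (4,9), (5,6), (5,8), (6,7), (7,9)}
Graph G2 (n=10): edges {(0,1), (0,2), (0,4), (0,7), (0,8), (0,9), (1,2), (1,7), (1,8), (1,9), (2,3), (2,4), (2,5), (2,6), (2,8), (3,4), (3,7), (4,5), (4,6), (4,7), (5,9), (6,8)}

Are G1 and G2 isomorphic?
No, not isomorphic

The graphs are NOT isomorphic.

Counting triangles (3-cliques): G1 has 8, G2 has 13.
Triangle count is an isomorphism invariant, so differing triangle counts rule out isomorphism.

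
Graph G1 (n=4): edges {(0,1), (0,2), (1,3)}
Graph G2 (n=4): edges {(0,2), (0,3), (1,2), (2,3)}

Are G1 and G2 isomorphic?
No, not isomorphic

The graphs are NOT isomorphic.

Degrees in G1: deg(0)=2, deg(1)=2, deg(2)=1, deg(3)=1.
Sorted degree sequence of G1: [2, 2, 1, 1].
Degrees in G2: deg(0)=2, deg(1)=1, deg(2)=3, deg(3)=2.
Sorted degree sequence of G2: [3, 2, 2, 1].
The (sorted) degree sequence is an isomorphism invariant, so since G1 and G2 have different degree sequences they cannot be isomorphic.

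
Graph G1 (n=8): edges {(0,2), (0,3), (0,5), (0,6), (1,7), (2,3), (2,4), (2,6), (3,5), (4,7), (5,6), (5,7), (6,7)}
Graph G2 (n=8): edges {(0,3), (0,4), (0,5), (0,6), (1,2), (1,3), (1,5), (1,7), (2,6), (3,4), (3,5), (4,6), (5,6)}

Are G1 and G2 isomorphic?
Yes, isomorphic

The graphs are isomorphic.
One valid mapping φ: V(G1) → V(G2): 0→0, 1→7, 2→6, 3→4, 4→2, 5→3, 6→5, 7→1

Verify φ preserves adjacency — for each edge of G1, its image is an edge of G2:
  (0,2) → (φ(0),φ(2)) = (0,6) ∈ E(G2) ✓
  (0,3) → (φ(0),φ(3)) = (0,4) ∈ E(G2) ✓
  (0,5) → (φ(0),φ(5)) = (0,3) ∈ E(G2) ✓
  (0,6) → (φ(0),φ(6)) = (0,5) ∈ E(G2) ✓
  (1,7) → (φ(1),φ(7)) = (1,7) ∈ E(G2) ✓
  (2,3) → (φ(2),φ(3)) = (4,6) ∈ E(G2) ✓
  (2,4) → (φ(2),φ(4)) = (2,6) ∈ E(G2) ✓
  (2,6) → (φ(2),φ(6)) = (5,6) ∈ E(G2) ✓
  (3,5) → (φ(3),φ(5)) = (3,4) ∈ E(G2) ✓
  (4,7) → (φ(4),φ(7)) = (1,2) ∈ E(G2) ✓
  (5,6) → (φ(5),φ(6)) = (3,5) ∈ E(G2) ✓
  (5,7) → (φ(5),φ(7)) = (1,3) ∈ E(G2) ✓
  (6,7) → (φ(6),φ(7)) = (1,5) ∈ E(G2) ✓
All 13 edges of G1 map to edges of G2, and |E(G1)| = |E(G2)| = 13, so φ is a bijection on edges as well as vertices. Hence G1 ≅ G2.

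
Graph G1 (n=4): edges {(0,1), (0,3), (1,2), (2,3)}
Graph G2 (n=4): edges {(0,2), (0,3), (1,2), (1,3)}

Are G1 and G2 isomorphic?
Yes, isomorphic

The graphs are isomorphic.
One valid mapping φ: V(G1) → V(G2): 0→1, 1→3, 2→0, 3→2

Verify φ preserves adjacency — for each edge of G1, its image is an edge of G2:
  (0,1) → (φ(0),φ(1)) = (1,3) ∈ E(G2) ✓
  (0,3) → (φ(0),φ(3)) = (1,2) ∈ E(G2) ✓
  (1,2) → (φ(1),φ(2)) = (0,3) ∈ E(G2) ✓
  (2,3) → (φ(2),φ(3)) = (0,2) ∈ E(G2) ✓
All 4 edges of G1 map to edges of G2, and |E(G1)| = |E(G2)| = 4, so φ is a bijection on edges as well as vertices. Hence G1 ≅ G2.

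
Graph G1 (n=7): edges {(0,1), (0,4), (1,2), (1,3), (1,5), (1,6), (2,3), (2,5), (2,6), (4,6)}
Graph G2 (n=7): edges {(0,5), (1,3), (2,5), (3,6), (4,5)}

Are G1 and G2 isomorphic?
No, not isomorphic

The graphs are NOT isomorphic.

Connected components of G1: 1 component(s) with vertex sets [[0, 1, 2, 3, 4, 5, 6]], sizes [7].
Connected components of G2: 2 component(s) with vertex sets [[1, 3, 6], [0, 2, 4, 5]], sizes [3, 4].
The number of connected components (and the multiset of component sizes) is an isomorphism invariant — an isomorphism maps each component of G1 bijectively onto a component of G2. Since G1 has 1 component(s) and G2 has 2, they cannot be isomorphic.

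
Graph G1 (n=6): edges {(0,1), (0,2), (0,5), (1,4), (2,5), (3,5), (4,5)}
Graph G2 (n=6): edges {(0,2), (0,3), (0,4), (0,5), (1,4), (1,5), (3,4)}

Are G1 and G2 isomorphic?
Yes, isomorphic

The graphs are isomorphic.
One valid mapping φ: V(G1) → V(G2): 0→4, 1→1, 2→3, 3→2, 4→5, 5→0

Verify φ preserves adjacency — for each edge of G1, its image is an edge of G2:
  (0,1) → (φ(0),φ(1)) = (1,4) ∈ E(G2) ✓
  (0,2) → (φ(0),φ(2)) = (3,4) ∈ E(G2) ✓
  (0,5) → (φ(0),φ(5)) = (0,4) ∈ E(G2) ✓
  (1,4) → (φ(1),φ(4)) = (1,5) ∈ E(G2) ✓
  (2,5) → (φ(2),φ(5)) = (0,3) ∈ E(G2) ✓
  (3,5) → (φ(3),φ(5)) = (0,2) ∈ E(G2) ✓
  (4,5) → (φ(4),φ(5)) = (0,5) ∈ E(G2) ✓
All 7 edges of G1 map to edges of G2, and |E(G1)| = |E(G2)| = 7, so φ is a bijection on edges as well as vertices. Hence G1 ≅ G2.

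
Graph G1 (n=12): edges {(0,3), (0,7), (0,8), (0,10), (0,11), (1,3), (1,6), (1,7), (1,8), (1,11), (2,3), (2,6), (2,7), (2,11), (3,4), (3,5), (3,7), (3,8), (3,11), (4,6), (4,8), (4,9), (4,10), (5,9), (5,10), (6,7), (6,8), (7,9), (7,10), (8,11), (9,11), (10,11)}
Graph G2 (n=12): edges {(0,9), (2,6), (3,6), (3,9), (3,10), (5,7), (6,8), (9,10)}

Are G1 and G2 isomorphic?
No, not isomorphic

The graphs are NOT isomorphic.

Connected components of G1: 1 component(s) with vertex sets [[0, 1, 2, 3, 4, 5, 6, 7, 8, 9, 10, 11]], sizes [12].
Connected components of G2: 5 component(s) with vertex sets [[1], [4], [11], [5, 7], [0, 2, 3, 6, 8, 9, 10]], sizes [1, 1, 1, 2, 7].
The number of connected components (and the multiset of component sizes) is an isomorphism invariant — an isomorphism maps each component of G1 bijectively onto a component of G2. Since G1 has 1 component(s) and G2 has 5, they cannot be isomorphic.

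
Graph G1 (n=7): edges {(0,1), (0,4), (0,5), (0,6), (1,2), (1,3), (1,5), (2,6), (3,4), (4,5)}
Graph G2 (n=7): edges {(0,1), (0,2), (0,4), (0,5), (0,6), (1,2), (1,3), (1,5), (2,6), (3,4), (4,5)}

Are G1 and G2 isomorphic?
No, not isomorphic

The graphs are NOT isomorphic.

Counting edges: G1 has 10 edge(s); G2 has 11 edge(s).
Edge count is an isomorphism invariant (a bijection on vertices induces a bijection on edges), so differing edge counts rule out isomorphism.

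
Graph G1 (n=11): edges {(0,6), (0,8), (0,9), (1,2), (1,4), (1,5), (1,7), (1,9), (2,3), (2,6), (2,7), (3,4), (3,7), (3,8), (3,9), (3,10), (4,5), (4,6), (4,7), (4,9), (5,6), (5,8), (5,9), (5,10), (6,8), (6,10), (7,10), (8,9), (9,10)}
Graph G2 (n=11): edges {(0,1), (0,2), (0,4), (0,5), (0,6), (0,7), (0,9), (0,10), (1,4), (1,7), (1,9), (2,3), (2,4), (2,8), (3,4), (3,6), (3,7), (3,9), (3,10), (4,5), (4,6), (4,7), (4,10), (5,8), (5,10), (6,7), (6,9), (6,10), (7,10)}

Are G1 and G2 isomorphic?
No, not isomorphic

The graphs are NOT isomorphic.

Degrees in G1: deg(0)=3, deg(1)=5, deg(2)=4, deg(3)=6, deg(4)=6, deg(5)=6, deg(6)=6, deg(7)=5, deg(8)=5, deg(9)=7, deg(10)=5.
Sorted degree sequence of G1: [7, 6, 6, 6, 6, 5, 5, 5, 5, 4, 3].
Degrees in G2: deg(0)=8, deg(1)=4, deg(2)=4, deg(3)=6, deg(4)=8, deg(5)=4, deg(6)=6, deg(7)=6, deg(8)=2, deg(9)=4, deg(10)=6.
Sorted degree sequence of G2: [8, 8, 6, 6, 6, 6, 4, 4, 4, 4, 2].
The (sorted) degree sequence is an isomorphism invariant, so since G1 and G2 have different degree sequences they cannot be isomorphic.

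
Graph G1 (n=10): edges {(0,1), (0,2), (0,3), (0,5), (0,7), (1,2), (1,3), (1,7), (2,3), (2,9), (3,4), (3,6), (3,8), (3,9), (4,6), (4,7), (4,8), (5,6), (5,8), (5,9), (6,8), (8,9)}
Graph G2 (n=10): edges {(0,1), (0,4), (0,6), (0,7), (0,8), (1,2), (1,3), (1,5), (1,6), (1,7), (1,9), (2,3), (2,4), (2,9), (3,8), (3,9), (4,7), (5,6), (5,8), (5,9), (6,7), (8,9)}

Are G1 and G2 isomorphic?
Yes, isomorphic

The graphs are isomorphic.
One valid mapping φ: V(G1) → V(G2): 0→0, 1→7, 2→6, 3→1, 4→2, 5→8, 6→3, 7→4, 8→9, 9→5

Verify φ preserves adjacency — for each edge of G1, its image is an edge of G2:
  (0,1) → (φ(0),φ(1)) = (0,7) ∈ E(G2) ✓
  (0,2) → (φ(0),φ(2)) = (0,6) ∈ E(G2) ✓
  (0,3) → (φ(0),φ(3)) = (0,1) ∈ E(G2) ✓
  (0,5) → (φ(0),φ(5)) = (0,8) ∈ E(G2) ✓
  (0,7) → (φ(0),φ(7)) = (0,4) ∈ E(G2) ✓
  (1,2) → (φ(1),φ(2)) = (6,7) ∈ E(G2) ✓
  (1,3) → (φ(1),φ(3)) = (1,7) ∈ E(G2) ✓
  (1,7) → (φ(1),φ(7)) = (4,7) ∈ E(G2) ✓
  (2,3) → (φ(2),φ(3)) = (1,6) ∈ E(G2) ✓
  (2,9) → (φ(2),φ(9)) = (5,6) ∈ E(G2) ✓
  (3,4) → (φ(3),φ(4)) = (1,2) ∈ E(G2) ✓
  (3,6) → (φ(3),φ(6)) = (1,3) ∈ E(G2) ✓
  (3,8) → (φ(3),φ(8)) = (1,9) ∈ E(G2) ✓
  (3,9) → (φ(3),φ(9)) = (1,5) ∈ E(G2) ✓
  (4,6) → (φ(4),φ(6)) = (2,3) ∈ E(G2) ✓
  (4,7) → (φ(4),φ(7)) = (2,4) ∈ E(G2) ✓
  (4,8) → (φ(4),φ(8)) = (2,9) ∈ E(G2) ✓
  (5,6) → (φ(5),φ(6)) = (3,8) ∈ E(G2) ✓
  (5,8) → (φ(5),φ(8)) = (8,9) ∈ E(G2) ✓
  (5,9) → (φ(5),φ(9)) = (5,8) ∈ E(G2) ✓
  (6,8) → (φ(6),φ(8)) = (3,9) ∈ E(G2) ✓
  (8,9) → (φ(8),φ(9)) = (5,9) ∈ E(G2) ✓
All 22 edges of G1 map to edges of G2, and |E(G1)| = |E(G2)| = 22, so φ is a bijection on edges as well as vertices. Hence G1 ≅ G2.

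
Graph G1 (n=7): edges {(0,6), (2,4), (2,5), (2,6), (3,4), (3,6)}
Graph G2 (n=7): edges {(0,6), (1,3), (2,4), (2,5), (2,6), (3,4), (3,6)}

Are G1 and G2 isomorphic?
No, not isomorphic

The graphs are NOT isomorphic.

Counting edges: G1 has 6 edge(s); G2 has 7 edge(s).
Edge count is an isomorphism invariant (a bijection on vertices induces a bijection on edges), so differing edge counts rule out isomorphism.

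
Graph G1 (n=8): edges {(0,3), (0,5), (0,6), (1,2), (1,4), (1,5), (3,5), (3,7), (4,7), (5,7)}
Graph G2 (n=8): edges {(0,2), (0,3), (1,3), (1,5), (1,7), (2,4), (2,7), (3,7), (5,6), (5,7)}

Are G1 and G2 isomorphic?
Yes, isomorphic

The graphs are isomorphic.
One valid mapping φ: V(G1) → V(G2): 0→5, 1→2, 2→4, 3→1, 4→0, 5→7, 6→6, 7→3

Verify φ preserves adjacency — for each edge of G1, its image is an edge of G2:
  (0,3) → (φ(0),φ(3)) = (1,5) ∈ E(G2) ✓
  (0,5) → (φ(0),φ(5)) = (5,7) ∈ E(G2) ✓
  (0,6) → (φ(0),φ(6)) = (5,6) ∈ E(G2) ✓
  (1,2) → (φ(1),φ(2)) = (2,4) ∈ E(G2) ✓
  (1,4) → (φ(1),φ(4)) = (0,2) ∈ E(G2) ✓
  (1,5) → (φ(1),φ(5)) = (2,7) ∈ E(G2) ✓
  (3,5) → (φ(3),φ(5)) = (1,7) ∈ E(G2) ✓
  (3,7) → (φ(3),φ(7)) = (1,3) ∈ E(G2) ✓
  (4,7) → (φ(4),φ(7)) = (0,3) ∈ E(G2) ✓
  (5,7) → (φ(5),φ(7)) = (3,7) ∈ E(G2) ✓
All 10 edges of G1 map to edges of G2, and |E(G1)| = |E(G2)| = 10, so φ is a bijection on edges as well as vertices. Hence G1 ≅ G2.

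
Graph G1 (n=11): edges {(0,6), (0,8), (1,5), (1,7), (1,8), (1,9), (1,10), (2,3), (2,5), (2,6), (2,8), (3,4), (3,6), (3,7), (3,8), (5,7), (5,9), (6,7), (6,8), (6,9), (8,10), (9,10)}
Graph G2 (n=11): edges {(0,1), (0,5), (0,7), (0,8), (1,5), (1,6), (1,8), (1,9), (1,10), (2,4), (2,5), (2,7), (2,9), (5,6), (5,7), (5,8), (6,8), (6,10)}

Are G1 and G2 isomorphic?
No, not isomorphic

The graphs are NOT isomorphic.

Connected components of G1: 1 component(s) with vertex sets [[0, 1, 2, 3, 4, 5, 6, 7, 8, 9, 10]], sizes [11].
Connected components of G2: 2 component(s) with vertex sets [[3], [0, 1, 2, 4, 5, 6, 7, 8, 9, 10]], sizes [1, 10].
The number of connected components (and the multiset of component sizes) is an isomorphism invariant — an isomorphism maps each component of G1 bijectively onto a component of G2. Since G1 has 1 component(s) and G2 has 2, they cannot be isomorphic.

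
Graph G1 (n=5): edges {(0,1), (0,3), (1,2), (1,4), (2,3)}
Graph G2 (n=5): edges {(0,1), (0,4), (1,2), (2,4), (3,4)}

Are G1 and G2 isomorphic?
Yes, isomorphic

The graphs are isomorphic.
One valid mapping φ: V(G1) → V(G2): 0→0, 1→4, 2→2, 3→1, 4→3

Verify φ preserves adjacency — for each edge of G1, its image is an edge of G2:
  (0,1) → (φ(0),φ(1)) = (0,4) ∈ E(G2) ✓
  (0,3) → (φ(0),φ(3)) = (0,1) ∈ E(G2) ✓
  (1,2) → (φ(1),φ(2)) = (2,4) ∈ E(G2) ✓
  (1,4) → (φ(1),φ(4)) = (3,4) ∈ E(G2) ✓
  (2,3) → (φ(2),φ(3)) = (1,2) ∈ E(G2) ✓
All 5 edges of G1 map to edges of G2, and |E(G1)| = |E(G2)| = 5, so φ is a bijection on edges as well as vertices. Hence G1 ≅ G2.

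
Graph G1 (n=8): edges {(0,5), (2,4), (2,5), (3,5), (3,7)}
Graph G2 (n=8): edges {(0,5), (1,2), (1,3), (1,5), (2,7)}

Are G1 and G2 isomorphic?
Yes, isomorphic

The graphs are isomorphic.
One valid mapping φ: V(G1) → V(G2): 0→3, 1→4, 2→5, 3→2, 4→0, 5→1, 6→6, 7→7

Verify φ preserves adjacency — for each edge of G1, its image is an edge of G2:
  (0,5) → (φ(0),φ(5)) = (1,3) ∈ E(G2) ✓
  (2,4) → (φ(2),φ(4)) = (0,5) ∈ E(G2) ✓
  (2,5) → (φ(2),φ(5)) = (1,5) ∈ E(G2) ✓
  (3,5) → (φ(3),φ(5)) = (1,2) ∈ E(G2) ✓
  (3,7) → (φ(3),φ(7)) = (2,7) ∈ E(G2) ✓
All 5 edges of G1 map to edges of G2, and |E(G1)| = |E(G2)| = 5, so φ is a bijection on edges as well as vertices. Hence G1 ≅ G2.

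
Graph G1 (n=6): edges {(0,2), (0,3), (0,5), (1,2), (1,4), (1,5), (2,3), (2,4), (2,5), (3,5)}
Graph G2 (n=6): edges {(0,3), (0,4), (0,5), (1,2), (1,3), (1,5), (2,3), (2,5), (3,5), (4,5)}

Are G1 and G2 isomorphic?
Yes, isomorphic

The graphs are isomorphic.
One valid mapping φ: V(G1) → V(G2): 0→1, 1→0, 2→5, 3→2, 4→4, 5→3

Verify φ preserves adjacency — for each edge of G1, its image is an edge of G2:
  (0,2) → (φ(0),φ(2)) = (1,5) ∈ E(G2) ✓
  (0,3) → (φ(0),φ(3)) = (1,2) ∈ E(G2) ✓
  (0,5) → (φ(0),φ(5)) = (1,3) ∈ E(G2) ✓
  (1,2) → (φ(1),φ(2)) = (0,5) ∈ E(G2) ✓
  (1,4) → (φ(1),φ(4)) = (0,4) ∈ E(G2) ✓
  (1,5) → (φ(1),φ(5)) = (0,3) ∈ E(G2) ✓
  (2,3) → (φ(2),φ(3)) = (2,5) ∈ E(G2) ✓
  (2,4) → (φ(2),φ(4)) = (4,5) ∈ E(G2) ✓
  (2,5) → (φ(2),φ(5)) = (3,5) ∈ E(G2) ✓
  (3,5) → (φ(3),φ(5)) = (2,3) ∈ E(G2) ✓
All 10 edges of G1 map to edges of G2, and |E(G1)| = |E(G2)| = 10, so φ is a bijection on edges as well as vertices. Hence G1 ≅ G2.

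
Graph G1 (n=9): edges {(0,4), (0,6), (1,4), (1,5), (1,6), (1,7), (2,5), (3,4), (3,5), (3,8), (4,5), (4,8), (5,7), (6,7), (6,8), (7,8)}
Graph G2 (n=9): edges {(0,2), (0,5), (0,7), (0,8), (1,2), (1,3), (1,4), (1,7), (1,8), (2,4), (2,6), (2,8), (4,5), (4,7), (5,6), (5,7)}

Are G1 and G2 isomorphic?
Yes, isomorphic

The graphs are isomorphic.
One valid mapping φ: V(G1) → V(G2): 0→6, 1→4, 2→3, 3→8, 4→2, 5→1, 6→5, 7→7, 8→0

Verify φ preserves adjacency — for each edge of G1, its image is an edge of G2:
  (0,4) → (φ(0),φ(4)) = (2,6) ∈ E(G2) ✓
  (0,6) → (φ(0),φ(6)) = (5,6) ∈ E(G2) ✓
  (1,4) → (φ(1),φ(4)) = (2,4) ∈ E(G2) ✓
  (1,5) → (φ(1),φ(5)) = (1,4) ∈ E(G2) ✓
  (1,6) → (φ(1),φ(6)) = (4,5) ∈ E(G2) ✓
  (1,7) → (φ(1),φ(7)) = (4,7) ∈ E(G2) ✓
  (2,5) → (φ(2),φ(5)) = (1,3) ∈ E(G2) ✓
  (3,4) → (φ(3),φ(4)) = (2,8) ∈ E(G2) ✓
  (3,5) → (φ(3),φ(5)) = (1,8) ∈ E(G2) ✓
  (3,8) → (φ(3),φ(8)) = (0,8) ∈ E(G2) ✓
  (4,5) → (φ(4),φ(5)) = (1,2) ∈ E(G2) ✓
  (4,8) → (φ(4),φ(8)) = (0,2) ∈ E(G2) ✓
  (5,7) → (φ(5),φ(7)) = (1,7) ∈ E(G2) ✓
  (6,7) → (φ(6),φ(7)) = (5,7) ∈ E(G2) ✓
  (6,8) → (φ(6),φ(8)) = (0,5) ∈ E(G2) ✓
  (7,8) → (φ(7),φ(8)) = (0,7) ∈ E(G2) ✓
All 16 edges of G1 map to edges of G2, and |E(G1)| = |E(G2)| = 16, so φ is a bijection on edges as well as vertices. Hence G1 ≅ G2.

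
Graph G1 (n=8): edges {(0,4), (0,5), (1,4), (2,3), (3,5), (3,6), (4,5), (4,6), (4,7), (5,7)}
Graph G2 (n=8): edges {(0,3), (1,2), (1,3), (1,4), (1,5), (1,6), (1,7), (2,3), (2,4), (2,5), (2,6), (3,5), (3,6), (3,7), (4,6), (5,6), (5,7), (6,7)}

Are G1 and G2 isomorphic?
No, not isomorphic

The graphs are NOT isomorphic.

Degrees in G1: deg(0)=2, deg(1)=1, deg(2)=1, deg(3)=3, deg(4)=5, deg(5)=4, deg(6)=2, deg(7)=2.
Sorted degree sequence of G1: [5, 4, 3, 2, 2, 2, 1, 1].
Degrees in G2: deg(0)=1, deg(1)=6, deg(2)=5, deg(3)=6, deg(4)=3, deg(5)=5, deg(6)=6, deg(7)=4.
Sorted degree sequence of G2: [6, 6, 6, 5, 5, 4, 3, 1].
The (sorted) degree sequence is an isomorphism invariant, so since G1 and G2 have different degree sequences they cannot be isomorphic.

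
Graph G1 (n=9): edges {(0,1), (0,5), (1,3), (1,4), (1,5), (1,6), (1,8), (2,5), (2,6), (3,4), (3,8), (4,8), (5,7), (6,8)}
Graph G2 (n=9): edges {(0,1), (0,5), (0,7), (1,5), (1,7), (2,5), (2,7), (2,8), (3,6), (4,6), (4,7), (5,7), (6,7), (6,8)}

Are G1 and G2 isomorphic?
Yes, isomorphic

The graphs are isomorphic.
One valid mapping φ: V(G1) → V(G2): 0→4, 1→7, 2→8, 3→1, 4→0, 5→6, 6→2, 7→3, 8→5

Verify φ preserves adjacency — for each edge of G1, its image is an edge of G2:
  (0,1) → (φ(0),φ(1)) = (4,7) ∈ E(G2) ✓
  (0,5) → (φ(0),φ(5)) = (4,6) ∈ E(G2) ✓
  (1,3) → (φ(1),φ(3)) = (1,7) ∈ E(G2) ✓
  (1,4) → (φ(1),φ(4)) = (0,7) ∈ E(G2) ✓
  (1,5) → (φ(1),φ(5)) = (6,7) ∈ E(G2) ✓
  (1,6) → (φ(1),φ(6)) = (2,7) ∈ E(G2) ✓
  (1,8) → (φ(1),φ(8)) = (5,7) ∈ E(G2) ✓
  (2,5) → (φ(2),φ(5)) = (6,8) ∈ E(G2) ✓
  (2,6) → (φ(2),φ(6)) = (2,8) ∈ E(G2) ✓
  (3,4) → (φ(3),φ(4)) = (0,1) ∈ E(G2) ✓
  (3,8) → (φ(3),φ(8)) = (1,5) ∈ E(G2) ✓
  (4,8) → (φ(4),φ(8)) = (0,5) ∈ E(G2) ✓
  (5,7) → (φ(5),φ(7)) = (3,6) ∈ E(G2) ✓
  (6,8) → (φ(6),φ(8)) = (2,5) ∈ E(G2) ✓
All 14 edges of G1 map to edges of G2, and |E(G1)| = |E(G2)| = 14, so φ is a bijection on edges as well as vertices. Hence G1 ≅ G2.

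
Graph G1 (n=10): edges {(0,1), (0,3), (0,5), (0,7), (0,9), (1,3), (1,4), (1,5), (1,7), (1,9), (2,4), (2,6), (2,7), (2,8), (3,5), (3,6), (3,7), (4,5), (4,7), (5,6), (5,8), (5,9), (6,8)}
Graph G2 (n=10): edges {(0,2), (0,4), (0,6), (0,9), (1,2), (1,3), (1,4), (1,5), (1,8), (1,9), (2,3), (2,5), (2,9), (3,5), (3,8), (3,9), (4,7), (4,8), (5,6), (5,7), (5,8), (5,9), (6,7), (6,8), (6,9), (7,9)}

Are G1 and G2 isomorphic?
No, not isomorphic

The graphs are NOT isomorphic.

Counting triangles (3-cliques): G1 has 16, G2 has 21.
Triangle count is an isomorphism invariant, so differing triangle counts rule out isomorphism.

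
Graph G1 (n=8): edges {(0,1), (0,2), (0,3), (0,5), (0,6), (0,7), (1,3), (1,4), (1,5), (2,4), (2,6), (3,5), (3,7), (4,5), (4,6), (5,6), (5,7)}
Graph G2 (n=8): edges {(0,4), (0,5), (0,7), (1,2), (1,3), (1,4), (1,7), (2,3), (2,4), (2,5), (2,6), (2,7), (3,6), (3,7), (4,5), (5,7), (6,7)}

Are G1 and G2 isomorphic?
Yes, isomorphic

The graphs are isomorphic.
One valid mapping φ: V(G1) → V(G2): 0→7, 1→1, 2→0, 3→3, 4→4, 5→2, 6→5, 7→6

Verify φ preserves adjacency — for each edge of G1, its image is an edge of G2:
  (0,1) → (φ(0),φ(1)) = (1,7) ∈ E(G2) ✓
  (0,2) → (φ(0),φ(2)) = (0,7) ∈ E(G2) ✓
  (0,3) → (φ(0),φ(3)) = (3,7) ∈ E(G2) ✓
  (0,5) → (φ(0),φ(5)) = (2,7) ∈ E(G2) ✓
  (0,6) → (φ(0),φ(6)) = (5,7) ∈ E(G2) ✓
  (0,7) → (φ(0),φ(7)) = (6,7) ∈ E(G2) ✓
  (1,3) → (φ(1),φ(3)) = (1,3) ∈ E(G2) ✓
  (1,4) → (φ(1),φ(4)) = (1,4) ∈ E(G2) ✓
  (1,5) → (φ(1),φ(5)) = (1,2) ∈ E(G2) ✓
  (2,4) → (φ(2),φ(4)) = (0,4) ∈ E(G2) ✓
  (2,6) → (φ(2),φ(6)) = (0,5) ∈ E(G2) ✓
  (3,5) → (φ(3),φ(5)) = (2,3) ∈ E(G2) ✓
  (3,7) → (φ(3),φ(7)) = (3,6) ∈ E(G2) ✓
  (4,5) → (φ(4),φ(5)) = (2,4) ∈ E(G2) ✓
  (4,6) → (φ(4),φ(6)) = (4,5) ∈ E(G2) ✓
  (5,6) → (φ(5),φ(6)) = (2,5) ∈ E(G2) ✓
  (5,7) → (φ(5),φ(7)) = (2,6) ∈ E(G2) ✓
All 17 edges of G1 map to edges of G2, and |E(G1)| = |E(G2)| = 17, so φ is a bijection on edges as well as vertices. Hence G1 ≅ G2.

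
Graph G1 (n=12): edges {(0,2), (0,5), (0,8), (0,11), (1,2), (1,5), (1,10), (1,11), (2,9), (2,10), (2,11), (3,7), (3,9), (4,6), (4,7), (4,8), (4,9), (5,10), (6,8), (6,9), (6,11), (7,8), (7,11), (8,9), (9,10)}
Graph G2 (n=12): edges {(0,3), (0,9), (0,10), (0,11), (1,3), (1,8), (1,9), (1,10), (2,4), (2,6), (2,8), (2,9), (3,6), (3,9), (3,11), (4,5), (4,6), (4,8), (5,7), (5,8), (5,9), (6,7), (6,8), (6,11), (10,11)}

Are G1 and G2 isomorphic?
Yes, isomorphic

The graphs are isomorphic.
One valid mapping φ: V(G1) → V(G2): 0→1, 1→0, 2→3, 3→7, 4→4, 5→10, 6→2, 7→5, 8→8, 9→6, 10→11, 11→9

Verify φ preserves adjacency — for each edge of G1, its image is an edge of G2:
  (0,2) → (φ(0),φ(2)) = (1,3) ∈ E(G2) ✓
  (0,5) → (φ(0),φ(5)) = (1,10) ∈ E(G2) ✓
  (0,8) → (φ(0),φ(8)) = (1,8) ∈ E(G2) ✓
  (0,11) → (φ(0),φ(11)) = (1,9) ∈ E(G2) ✓
  (1,2) → (φ(1),φ(2)) = (0,3) ∈ E(G2) ✓
  (1,5) → (φ(1),φ(5)) = (0,10) ∈ E(G2) ✓
  (1,10) → (φ(1),φ(10)) = (0,11) ∈ E(G2) ✓
  (1,11) → (φ(1),φ(11)) = (0,9) ∈ E(G2) ✓
  (2,9) → (φ(2),φ(9)) = (3,6) ∈ E(G2) ✓
  (2,10) → (φ(2),φ(10)) = (3,11) ∈ E(G2) ✓
  (2,11) → (φ(2),φ(11)) = (3,9) ∈ E(G2) ✓
  (3,7) → (φ(3),φ(7)) = (5,7) ∈ E(G2) ✓
  (3,9) → (φ(3),φ(9)) = (6,7) ∈ E(G2) ✓
  (4,6) → (φ(4),φ(6)) = (2,4) ∈ E(G2) ✓
  (4,7) → (φ(4),φ(7)) = (4,5) ∈ E(G2) ✓
  (4,8) → (φ(4),φ(8)) = (4,8) ∈ E(G2) ✓
  (4,9) → (φ(4),φ(9)) = (4,6) ∈ E(G2) ✓
  (5,10) → (φ(5),φ(10)) = (10,11) ∈ E(G2) ✓
  (6,8) → (φ(6),φ(8)) = (2,8) ∈ E(G2) ✓
  (6,9) → (φ(6),φ(9)) = (2,6) ∈ E(G2) ✓
  (6,11) → (φ(6),φ(11)) = (2,9) ∈ E(G2) ✓
  (7,8) → (φ(7),φ(8)) = (5,8) ∈ E(G2) ✓
  (7,11) → (φ(7),φ(11)) = (5,9) ∈ E(G2) ✓
  (8,9) → (φ(8),φ(9)) = (6,8) ∈ E(G2) ✓
  (9,10) → (φ(9),φ(10)) = (6,11) ∈ E(G2) ✓
All 25 edges of G1 map to edges of G2, and |E(G1)| = |E(G2)| = 25, so φ is a bijection on edges as well as vertices. Hence G1 ≅ G2.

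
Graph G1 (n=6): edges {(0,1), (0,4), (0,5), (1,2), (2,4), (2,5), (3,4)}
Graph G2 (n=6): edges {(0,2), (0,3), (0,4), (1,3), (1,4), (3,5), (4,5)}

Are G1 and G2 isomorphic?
Yes, isomorphic

The graphs are isomorphic.
One valid mapping φ: V(G1) → V(G2): 0→4, 1→1, 2→3, 3→2, 4→0, 5→5

Verify φ preserves adjacency — for each edge of G1, its image is an edge of G2:
  (0,1) → (φ(0),φ(1)) = (1,4) ∈ E(G2) ✓
  (0,4) → (φ(0),φ(4)) = (0,4) ∈ E(G2) ✓
  (0,5) → (φ(0),φ(5)) = (4,5) ∈ E(G2) ✓
  (1,2) → (φ(1),φ(2)) = (1,3) ∈ E(G2) ✓
  (2,4) → (φ(2),φ(4)) = (0,3) ∈ E(G2) ✓
  (2,5) → (φ(2),φ(5)) = (3,5) ∈ E(G2) ✓
  (3,4) → (φ(3),φ(4)) = (0,2) ∈ E(G2) ✓
All 7 edges of G1 map to edges of G2, and |E(G1)| = |E(G2)| = 7, so φ is a bijection on edges as well as vertices. Hence G1 ≅ G2.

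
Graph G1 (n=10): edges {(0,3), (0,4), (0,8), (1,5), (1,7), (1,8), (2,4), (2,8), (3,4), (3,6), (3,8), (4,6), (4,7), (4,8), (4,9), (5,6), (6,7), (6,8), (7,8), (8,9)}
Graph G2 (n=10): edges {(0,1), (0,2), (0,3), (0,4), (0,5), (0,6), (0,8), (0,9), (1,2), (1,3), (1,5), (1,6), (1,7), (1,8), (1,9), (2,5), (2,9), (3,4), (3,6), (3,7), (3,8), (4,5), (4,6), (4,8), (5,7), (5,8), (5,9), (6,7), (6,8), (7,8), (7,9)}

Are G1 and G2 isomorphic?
No, not isomorphic

The graphs are NOT isomorphic.

Degrees in G1: deg(0)=3, deg(1)=3, deg(2)=2, deg(3)=4, deg(4)=7, deg(5)=2, deg(6)=5, deg(7)=4, deg(8)=8, deg(9)=2.
Sorted degree sequence of G1: [8, 7, 5, 4, 4, 3, 3, 2, 2, 2].
Degrees in G2: deg(0)=8, deg(1)=8, deg(2)=4, deg(3)=6, deg(4)=5, deg(5)=7, deg(6)=6, deg(7)=6, deg(8)=7, deg(9)=5.
Sorted degree sequence of G2: [8, 8, 7, 7, 6, 6, 6, 5, 5, 4].
The (sorted) degree sequence is an isomorphism invariant, so since G1 and G2 have different degree sequences they cannot be isomorphic.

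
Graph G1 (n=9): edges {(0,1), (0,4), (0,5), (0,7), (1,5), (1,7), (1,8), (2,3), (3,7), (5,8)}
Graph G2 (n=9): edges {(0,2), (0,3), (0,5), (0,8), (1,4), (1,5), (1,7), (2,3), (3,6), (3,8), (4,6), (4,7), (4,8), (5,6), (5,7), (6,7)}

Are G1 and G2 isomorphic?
No, not isomorphic

The graphs are NOT isomorphic.

Counting triangles (3-cliques): G1 has 3, G2 has 6.
Triangle count is an isomorphism invariant, so differing triangle counts rule out isomorphism.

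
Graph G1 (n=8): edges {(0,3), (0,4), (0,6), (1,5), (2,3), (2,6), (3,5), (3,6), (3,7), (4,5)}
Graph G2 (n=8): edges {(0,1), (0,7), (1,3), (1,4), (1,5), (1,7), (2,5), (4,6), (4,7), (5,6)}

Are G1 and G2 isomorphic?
Yes, isomorphic

The graphs are isomorphic.
One valid mapping φ: V(G1) → V(G2): 0→4, 1→2, 2→0, 3→1, 4→6, 5→5, 6→7, 7→3

Verify φ preserves adjacency — for each edge of G1, its image is an edge of G2:
  (0,3) → (φ(0),φ(3)) = (1,4) ∈ E(G2) ✓
  (0,4) → (φ(0),φ(4)) = (4,6) ∈ E(G2) ✓
  (0,6) → (φ(0),φ(6)) = (4,7) ∈ E(G2) ✓
  (1,5) → (φ(1),φ(5)) = (2,5) ∈ E(G2) ✓
  (2,3) → (φ(2),φ(3)) = (0,1) ∈ E(G2) ✓
  (2,6) → (φ(2),φ(6)) = (0,7) ∈ E(G2) ✓
  (3,5) → (φ(3),φ(5)) = (1,5) ∈ E(G2) ✓
  (3,6) → (φ(3),φ(6)) = (1,7) ∈ E(G2) ✓
  (3,7) → (φ(3),φ(7)) = (1,3) ∈ E(G2) ✓
  (4,5) → (φ(4),φ(5)) = (5,6) ∈ E(G2) ✓
All 10 edges of G1 map to edges of G2, and |E(G1)| = |E(G2)| = 10, so φ is a bijection on edges as well as vertices. Hence G1 ≅ G2.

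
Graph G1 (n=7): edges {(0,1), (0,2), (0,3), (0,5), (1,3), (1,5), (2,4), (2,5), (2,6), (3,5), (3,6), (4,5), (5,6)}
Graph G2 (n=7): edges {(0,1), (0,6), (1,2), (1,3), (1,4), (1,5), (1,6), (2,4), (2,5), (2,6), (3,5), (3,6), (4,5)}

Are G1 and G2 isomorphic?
Yes, isomorphic

The graphs are isomorphic.
One valid mapping φ: V(G1) → V(G2): 0→2, 1→4, 2→6, 3→5, 4→0, 5→1, 6→3

Verify φ preserves adjacency — for each edge of G1, its image is an edge of G2:
  (0,1) → (φ(0),φ(1)) = (2,4) ∈ E(G2) ✓
  (0,2) → (φ(0),φ(2)) = (2,6) ∈ E(G2) ✓
  (0,3) → (φ(0),φ(3)) = (2,5) ∈ E(G2) ✓
  (0,5) → (φ(0),φ(5)) = (1,2) ∈ E(G2) ✓
  (1,3) → (φ(1),φ(3)) = (4,5) ∈ E(G2) ✓
  (1,5) → (φ(1),φ(5)) = (1,4) ∈ E(G2) ✓
  (2,4) → (φ(2),φ(4)) = (0,6) ∈ E(G2) ✓
  (2,5) → (φ(2),φ(5)) = (1,6) ∈ E(G2) ✓
  (2,6) → (φ(2),φ(6)) = (3,6) ∈ E(G2) ✓
  (3,5) → (φ(3),φ(5)) = (1,5) ∈ E(G2) ✓
  (3,6) → (φ(3),φ(6)) = (3,5) ∈ E(G2) ✓
  (4,5) → (φ(4),φ(5)) = (0,1) ∈ E(G2) ✓
  (5,6) → (φ(5),φ(6)) = (1,3) ∈ E(G2) ✓
All 13 edges of G1 map to edges of G2, and |E(G1)| = |E(G2)| = 13, so φ is a bijection on edges as well as vertices. Hence G1 ≅ G2.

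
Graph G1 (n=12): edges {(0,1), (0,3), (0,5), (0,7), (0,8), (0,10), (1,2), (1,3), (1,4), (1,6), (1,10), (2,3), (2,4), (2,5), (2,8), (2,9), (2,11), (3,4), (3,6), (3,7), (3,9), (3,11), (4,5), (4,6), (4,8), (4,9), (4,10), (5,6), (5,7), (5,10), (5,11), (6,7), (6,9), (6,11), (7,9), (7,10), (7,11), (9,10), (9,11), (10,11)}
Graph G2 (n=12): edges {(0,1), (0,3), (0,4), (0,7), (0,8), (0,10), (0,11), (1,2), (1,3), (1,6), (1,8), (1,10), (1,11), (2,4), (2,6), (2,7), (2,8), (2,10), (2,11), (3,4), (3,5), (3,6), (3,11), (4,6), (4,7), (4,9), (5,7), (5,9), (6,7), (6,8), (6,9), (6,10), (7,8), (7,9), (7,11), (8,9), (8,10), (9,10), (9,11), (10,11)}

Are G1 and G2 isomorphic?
Yes, isomorphic

The graphs are isomorphic.
One valid mapping φ: V(G1) → V(G2): 0→3, 1→4, 2→9, 3→6, 4→7, 5→11, 6→2, 7→1, 8→5, 9→8, 10→0, 11→10

Verify φ preserves adjacency — for each edge of G1, its image is an edge of G2:
  (0,1) → (φ(0),φ(1)) = (3,4) ∈ E(G2) ✓
  (0,3) → (φ(0),φ(3)) = (3,6) ∈ E(G2) ✓
  (0,5) → (φ(0),φ(5)) = (3,11) ∈ E(G2) ✓
  (0,7) → (φ(0),φ(7)) = (1,3) ∈ E(G2) ✓
  (0,8) → (φ(0),φ(8)) = (3,5) ∈ E(G2) ✓
  (0,10) → (φ(0),φ(10)) = (0,3) ∈ E(G2) ✓
  (1,2) → (φ(1),φ(2)) = (4,9) ∈ E(G2) ✓
  (1,3) → (φ(1),φ(3)) = (4,6) ∈ E(G2) ✓
  (1,4) → (φ(1),φ(4)) = (4,7) ∈ E(G2) ✓
  (1,6) → (φ(1),φ(6)) = (2,4) ∈ E(G2) ✓
  (1,10) → (φ(1),φ(10)) = (0,4) ∈ E(G2) ✓
  (2,3) → (φ(2),φ(3)) = (6,9) ∈ E(G2) ✓
  (2,4) → (φ(2),φ(4)) = (7,9) ∈ E(G2) ✓
  (2,5) → (φ(2),φ(5)) = (9,11) ∈ E(G2) ✓
  (2,8) → (φ(2),φ(8)) = (5,9) ∈ E(G2) ✓
  (2,9) → (φ(2),φ(9)) = (8,9) ∈ E(G2) ✓
  (2,11) → (φ(2),φ(11)) = (9,10) ∈ E(G2) ✓
  (3,4) → (φ(3),φ(4)) = (6,7) ∈ E(G2) ✓
  (3,6) → (φ(3),φ(6)) = (2,6) ∈ E(G2) ✓
  (3,7) → (φ(3),φ(7)) = (1,6) ∈ E(G2) ✓
  (3,9) → (φ(3),φ(9)) = (6,8) ∈ E(G2) ✓
  (3,11) → (φ(3),φ(11)) = (6,10) ∈ E(G2) ✓
  (4,5) → (φ(4),φ(5)) = (7,11) ∈ E(G2) ✓
  (4,6) → (φ(4),φ(6)) = (2,7) ∈ E(G2) ✓
  (4,8) → (φ(4),φ(8)) = (5,7) ∈ E(G2) ✓
  (4,9) → (φ(4),φ(9)) = (7,8) ∈ E(G2) ✓
  (4,10) → (φ(4),φ(10)) = (0,7) ∈ E(G2) ✓
  (5,6) → (φ(5),φ(6)) = (2,11) ∈ E(G2) ✓
  (5,7) → (φ(5),φ(7)) = (1,11) ∈ E(G2) ✓
  (5,10) → (φ(5),φ(10)) = (0,11) ∈ E(G2) ✓
  (5,11) → (φ(5),φ(11)) = (10,11) ∈ E(G2) ✓
  (6,7) → (φ(6),φ(7)) = (1,2) ∈ E(G2) ✓
  (6,9) → (φ(6),φ(9)) = (2,8) ∈ E(G2) ✓
  (6,11) → (φ(6),φ(11)) = (2,10) ∈ E(G2) ✓
  (7,9) → (φ(7),φ(9)) = (1,8) ∈ E(G2) ✓
  (7,10) → (φ(7),φ(10)) = (0,1) ∈ E(G2) ✓
  (7,11) → (φ(7),φ(11)) = (1,10) ∈ E(G2) ✓
  (9,10) → (φ(9),φ(10)) = (0,8) ∈ E(G2) ✓
  (9,11) → (φ(9),φ(11)) = (8,10) ∈ E(G2) ✓
  (10,11) → (φ(10),φ(11)) = (0,10) ∈ E(G2) ✓
All 40 edges of G1 map to edges of G2, and |E(G1)| = |E(G2)| = 40, so φ is a bijection on edges as well as vertices. Hence G1 ≅ G2.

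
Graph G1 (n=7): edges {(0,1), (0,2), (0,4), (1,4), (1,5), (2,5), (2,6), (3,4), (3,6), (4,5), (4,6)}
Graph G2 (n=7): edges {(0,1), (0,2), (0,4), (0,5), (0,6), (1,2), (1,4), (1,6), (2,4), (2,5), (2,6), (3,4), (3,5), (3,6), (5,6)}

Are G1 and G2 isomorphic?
No, not isomorphic

The graphs are NOT isomorphic.

Degrees in G1: deg(0)=3, deg(1)=3, deg(2)=3, deg(3)=2, deg(4)=5, deg(5)=3, deg(6)=3.
Sorted degree sequence of G1: [5, 3, 3, 3, 3, 3, 2].
Degrees in G2: deg(0)=5, deg(1)=4, deg(2)=5, deg(3)=3, deg(4)=4, deg(5)=4, deg(6)=5.
Sorted degree sequence of G2: [5, 5, 5, 4, 4, 4, 3].
The (sorted) degree sequence is an isomorphism invariant, so since G1 and G2 have different degree sequences they cannot be isomorphic.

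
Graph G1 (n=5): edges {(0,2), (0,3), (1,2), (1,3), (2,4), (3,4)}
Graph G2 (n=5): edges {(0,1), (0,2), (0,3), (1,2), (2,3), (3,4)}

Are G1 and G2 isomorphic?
No, not isomorphic

The graphs are NOT isomorphic.

Counting triangles (3-cliques): G1 has 0, G2 has 2.
Triangle count is an isomorphism invariant, so differing triangle counts rule out isomorphism.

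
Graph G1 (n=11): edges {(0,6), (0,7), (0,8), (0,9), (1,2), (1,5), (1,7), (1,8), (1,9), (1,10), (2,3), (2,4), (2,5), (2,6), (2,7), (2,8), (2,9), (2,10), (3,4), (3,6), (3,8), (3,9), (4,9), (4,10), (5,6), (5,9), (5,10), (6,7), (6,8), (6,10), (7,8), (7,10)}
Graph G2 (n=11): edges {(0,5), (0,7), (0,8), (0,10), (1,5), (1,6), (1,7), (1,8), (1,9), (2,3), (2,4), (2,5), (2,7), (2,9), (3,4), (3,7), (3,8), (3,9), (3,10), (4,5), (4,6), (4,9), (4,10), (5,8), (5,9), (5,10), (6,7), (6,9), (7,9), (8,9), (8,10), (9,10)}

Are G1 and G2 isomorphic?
Yes, isomorphic

The graphs are isomorphic.
One valid mapping φ: V(G1) → V(G2): 0→0, 1→3, 2→9, 3→1, 4→6, 5→2, 6→5, 7→10, 8→8, 9→7, 10→4

Verify φ preserves adjacency — for each edge of G1, its image is an edge of G2:
  (0,6) → (φ(0),φ(6)) = (0,5) ∈ E(G2) ✓
  (0,7) → (φ(0),φ(7)) = (0,10) ∈ E(G2) ✓
  (0,8) → (φ(0),φ(8)) = (0,8) ∈ E(G2) ✓
  (0,9) → (φ(0),φ(9)) = (0,7) ∈ E(G2) ✓
  (1,2) → (φ(1),φ(2)) = (3,9) ∈ E(G2) ✓
  (1,5) → (φ(1),φ(5)) = (2,3) ∈ E(G2) ✓
  (1,7) → (φ(1),φ(7)) = (3,10) ∈ E(G2) ✓
  (1,8) → (φ(1),φ(8)) = (3,8) ∈ E(G2) ✓
  (1,9) → (φ(1),φ(9)) = (3,7) ∈ E(G2) ✓
  (1,10) → (φ(1),φ(10)) = (3,4) ∈ E(G2) ✓
  (2,3) → (φ(2),φ(3)) = (1,9) ∈ E(G2) ✓
  (2,4) → (φ(2),φ(4)) = (6,9) ∈ E(G2) ✓
  (2,5) → (φ(2),φ(5)) = (2,9) ∈ E(G2) ✓
  (2,6) → (φ(2),φ(6)) = (5,9) ∈ E(G2) ✓
  (2,7) → (φ(2),φ(7)) = (9,10) ∈ E(G2) ✓
  (2,8) → (φ(2),φ(8)) = (8,9) ∈ E(G2) ✓
  (2,9) → (φ(2),φ(9)) = (7,9) ∈ E(G2) ✓
  (2,10) → (φ(2),φ(10)) = (4,9) ∈ E(G2) ✓
  (3,4) → (φ(3),φ(4)) = (1,6) ∈ E(G2) ✓
  (3,6) → (φ(3),φ(6)) = (1,5) ∈ E(G2) ✓
  (3,8) → (φ(3),φ(8)) = (1,8) ∈ E(G2) ✓
  (3,9) → (φ(3),φ(9)) = (1,7) ∈ E(G2) ✓
  (4,9) → (φ(4),φ(9)) = (6,7) ∈ E(G2) ✓
  (4,10) → (φ(4),φ(10)) = (4,6) ∈ E(G2) ✓
  (5,6) → (φ(5),φ(6)) = (2,5) ∈ E(G2) ✓
  (5,9) → (φ(5),φ(9)) = (2,7) ∈ E(G2) ✓
  (5,10) → (φ(5),φ(10)) = (2,4) ∈ E(G2) ✓
  (6,7) → (φ(6),φ(7)) = (5,10) ∈ E(G2) ✓
  (6,8) → (φ(6),φ(8)) = (5,8) ∈ E(G2) ✓
  (6,10) → (φ(6),φ(10)) = (4,5) ∈ E(G2) ✓
  (7,8) → (φ(7),φ(8)) = (8,10) ∈ E(G2) ✓
  (7,10) → (φ(7),φ(10)) = (4,10) ∈ E(G2) ✓
All 32 edges of G1 map to edges of G2, and |E(G1)| = |E(G2)| = 32, so φ is a bijection on edges as well as vertices. Hence G1 ≅ G2.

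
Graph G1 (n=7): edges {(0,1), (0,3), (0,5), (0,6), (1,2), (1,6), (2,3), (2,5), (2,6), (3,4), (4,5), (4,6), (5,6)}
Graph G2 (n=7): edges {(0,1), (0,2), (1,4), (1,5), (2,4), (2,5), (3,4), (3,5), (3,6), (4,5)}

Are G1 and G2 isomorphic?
No, not isomorphic

The graphs are NOT isomorphic.

Counting triangles (3-cliques): G1 has 5, G2 has 3.
Triangle count is an isomorphism invariant, so differing triangle counts rule out isomorphism.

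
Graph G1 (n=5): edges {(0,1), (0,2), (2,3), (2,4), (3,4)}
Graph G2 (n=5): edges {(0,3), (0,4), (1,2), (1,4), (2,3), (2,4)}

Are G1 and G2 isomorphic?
No, not isomorphic

The graphs are NOT isomorphic.

Degrees in G1: deg(0)=2, deg(1)=1, deg(2)=3, deg(3)=2, deg(4)=2.
Sorted degree sequence of G1: [3, 2, 2, 2, 1].
Degrees in G2: deg(0)=2, deg(1)=2, deg(2)=3, deg(3)=2, deg(4)=3.
Sorted degree sequence of G2: [3, 3, 2, 2, 2].
The (sorted) degree sequence is an isomorphism invariant, so since G1 and G2 have different degree sequences they cannot be isomorphic.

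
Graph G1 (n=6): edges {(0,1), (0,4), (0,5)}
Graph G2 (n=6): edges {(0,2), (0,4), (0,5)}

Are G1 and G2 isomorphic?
Yes, isomorphic

The graphs are isomorphic.
One valid mapping φ: V(G1) → V(G2): 0→0, 1→2, 2→3, 3→1, 4→4, 5→5

Verify φ preserves adjacency — for each edge of G1, its image is an edge of G2:
  (0,1) → (φ(0),φ(1)) = (0,2) ∈ E(G2) ✓
  (0,4) → (φ(0),φ(4)) = (0,4) ∈ E(G2) ✓
  (0,5) → (φ(0),φ(5)) = (0,5) ∈ E(G2) ✓
All 3 edges of G1 map to edges of G2, and |E(G1)| = |E(G2)| = 3, so φ is a bijection on edges as well as vertices. Hence G1 ≅ G2.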